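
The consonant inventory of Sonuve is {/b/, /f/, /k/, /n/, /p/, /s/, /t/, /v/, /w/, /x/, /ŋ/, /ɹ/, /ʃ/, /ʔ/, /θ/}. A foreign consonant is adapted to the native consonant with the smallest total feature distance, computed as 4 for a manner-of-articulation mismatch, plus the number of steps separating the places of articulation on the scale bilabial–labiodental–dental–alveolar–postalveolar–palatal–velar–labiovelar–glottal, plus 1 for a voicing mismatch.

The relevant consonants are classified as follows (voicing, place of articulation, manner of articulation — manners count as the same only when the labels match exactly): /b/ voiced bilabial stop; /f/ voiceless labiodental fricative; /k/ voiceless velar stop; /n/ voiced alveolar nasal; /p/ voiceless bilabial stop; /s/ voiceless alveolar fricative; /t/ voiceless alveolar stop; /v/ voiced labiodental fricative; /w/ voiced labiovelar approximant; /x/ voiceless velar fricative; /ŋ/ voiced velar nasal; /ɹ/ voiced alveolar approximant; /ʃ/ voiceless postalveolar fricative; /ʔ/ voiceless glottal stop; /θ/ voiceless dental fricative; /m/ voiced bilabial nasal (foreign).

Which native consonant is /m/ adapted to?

n

/n/ is closest: same manner (nasal), place distance 3 (bilabial→alveolar), same voicing; total 3. Next closest is /b/ at distance 4.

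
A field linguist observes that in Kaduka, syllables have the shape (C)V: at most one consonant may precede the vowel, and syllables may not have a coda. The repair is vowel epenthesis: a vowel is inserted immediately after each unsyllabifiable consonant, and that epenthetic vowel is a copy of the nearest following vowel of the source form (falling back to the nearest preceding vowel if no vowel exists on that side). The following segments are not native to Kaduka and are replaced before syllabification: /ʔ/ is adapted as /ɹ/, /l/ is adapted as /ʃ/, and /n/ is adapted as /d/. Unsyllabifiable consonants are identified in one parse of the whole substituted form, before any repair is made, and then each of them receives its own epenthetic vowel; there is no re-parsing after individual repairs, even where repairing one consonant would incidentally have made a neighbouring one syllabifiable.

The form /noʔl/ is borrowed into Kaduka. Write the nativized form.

Substitution: /n/ → /d/, /ʔ/ → /ɹ/, /l/ → /ʃ/, giving /doɹʃ/.
The consonants /ɹ/, /ʃ/ cannot be parsed into a legal (C)V syllable (no codas are permitted; onsets are limited to one consonant).
Each unlicensed consonant becomes the onset of a new syllable: /ɹ/ → /ɹo/, /ʃ/ → /ʃo/.

doɹoʃo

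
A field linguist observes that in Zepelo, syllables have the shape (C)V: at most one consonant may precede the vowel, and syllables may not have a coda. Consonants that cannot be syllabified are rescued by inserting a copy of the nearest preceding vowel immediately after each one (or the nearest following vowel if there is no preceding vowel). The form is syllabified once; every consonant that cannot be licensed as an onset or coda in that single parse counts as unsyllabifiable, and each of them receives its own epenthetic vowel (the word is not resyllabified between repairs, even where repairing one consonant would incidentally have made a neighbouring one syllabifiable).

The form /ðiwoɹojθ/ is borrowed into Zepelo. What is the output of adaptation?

ðiwoɹojoθo

The consonants /j/, /θ/ cannot be parsed into a legal (C)V syllable (no codas are permitted; onsets are limited to one consonant).
Each unlicensed consonant becomes the onset of a new syllable: /j/ → /jo/, /θ/ → /θo/.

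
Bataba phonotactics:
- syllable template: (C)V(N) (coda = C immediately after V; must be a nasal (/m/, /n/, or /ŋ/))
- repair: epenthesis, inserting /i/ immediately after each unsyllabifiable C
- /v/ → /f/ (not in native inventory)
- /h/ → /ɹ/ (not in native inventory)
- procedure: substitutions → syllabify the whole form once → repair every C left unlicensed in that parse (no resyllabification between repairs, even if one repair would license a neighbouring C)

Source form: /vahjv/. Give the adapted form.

faɹijifi

Substitution: /v/ → /f/, /h/ → /ɹ/, giving /faɹjf/.
Syllabifying with onset maximization leaves /ɹ/, /j/, /f/ stranded (only a nasal (/m/, /n/, or /ŋ/) is licensed in coda position; onsets are limited to one consonant).
Each unlicensed consonant becomes the onset of a new syllable: /ɹ/ → /ɹi/, /j/ → /ji/, /f/ → /fi/.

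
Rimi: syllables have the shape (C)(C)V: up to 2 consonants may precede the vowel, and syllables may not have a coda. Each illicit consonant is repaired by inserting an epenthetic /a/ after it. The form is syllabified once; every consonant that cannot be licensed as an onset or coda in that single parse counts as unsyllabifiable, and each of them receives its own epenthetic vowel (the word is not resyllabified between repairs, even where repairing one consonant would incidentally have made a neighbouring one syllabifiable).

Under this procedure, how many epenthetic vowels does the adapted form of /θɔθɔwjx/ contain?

3

The unsyllabifiable consonants are /w/, /j/, /x/; each receives one epenthetic vowel.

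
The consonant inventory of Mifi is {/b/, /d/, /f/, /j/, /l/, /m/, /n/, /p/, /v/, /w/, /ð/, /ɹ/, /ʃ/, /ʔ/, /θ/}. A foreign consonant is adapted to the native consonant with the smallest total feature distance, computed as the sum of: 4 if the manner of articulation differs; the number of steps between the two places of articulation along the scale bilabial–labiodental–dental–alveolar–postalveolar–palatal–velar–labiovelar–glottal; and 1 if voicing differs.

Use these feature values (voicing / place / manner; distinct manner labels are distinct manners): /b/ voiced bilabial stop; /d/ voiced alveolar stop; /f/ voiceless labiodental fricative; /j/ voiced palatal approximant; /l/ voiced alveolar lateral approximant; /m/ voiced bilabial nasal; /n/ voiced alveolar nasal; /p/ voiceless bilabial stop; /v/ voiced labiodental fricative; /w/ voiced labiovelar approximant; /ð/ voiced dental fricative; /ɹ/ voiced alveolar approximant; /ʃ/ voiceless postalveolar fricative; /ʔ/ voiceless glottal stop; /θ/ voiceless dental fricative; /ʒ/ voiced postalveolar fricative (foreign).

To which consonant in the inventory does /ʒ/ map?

ʃ

/ʃ/ is closest: same manner (fricative), place distance 0 (postalveolar→postalveolar), voicing differs (+1); total 1. Next closest is /ð/ at distance 2.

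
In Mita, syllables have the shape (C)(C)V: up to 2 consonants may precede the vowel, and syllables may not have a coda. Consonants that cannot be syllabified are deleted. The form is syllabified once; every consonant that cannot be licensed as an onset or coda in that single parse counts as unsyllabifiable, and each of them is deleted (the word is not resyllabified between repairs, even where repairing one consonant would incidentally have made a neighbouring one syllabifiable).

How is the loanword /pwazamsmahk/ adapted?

Syllabifying with onset maximization leaves /m/, /h/, /k/ stranded (no codas are permitted; onsets may contain at most 2 consonants).
Deletion applies to /m/, /h/, /k/.

pwazasma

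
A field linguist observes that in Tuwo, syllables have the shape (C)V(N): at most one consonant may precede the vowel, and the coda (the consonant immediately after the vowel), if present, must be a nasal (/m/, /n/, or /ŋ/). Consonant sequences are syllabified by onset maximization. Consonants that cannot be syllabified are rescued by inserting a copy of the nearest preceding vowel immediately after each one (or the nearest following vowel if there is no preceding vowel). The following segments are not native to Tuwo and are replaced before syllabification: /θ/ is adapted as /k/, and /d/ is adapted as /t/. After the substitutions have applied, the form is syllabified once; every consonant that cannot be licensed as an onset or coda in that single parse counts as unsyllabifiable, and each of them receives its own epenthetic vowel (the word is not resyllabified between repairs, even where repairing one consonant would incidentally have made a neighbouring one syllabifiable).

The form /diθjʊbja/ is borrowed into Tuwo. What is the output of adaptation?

Substitution: /d/ → /t/, /θ/ → /k/, giving /tikjʊbja/.
Under (C)V(N), the unsyllabifiable consonants are /k/, /b/ (only a nasal (/m/, /n/, or /ŋ/) is licensed in coda position; onsets are limited to one consonant).
Inserting the epenthetic vowel yields /k/ → /ki/, /b/ → /bʊ/.

tikijʊbʊja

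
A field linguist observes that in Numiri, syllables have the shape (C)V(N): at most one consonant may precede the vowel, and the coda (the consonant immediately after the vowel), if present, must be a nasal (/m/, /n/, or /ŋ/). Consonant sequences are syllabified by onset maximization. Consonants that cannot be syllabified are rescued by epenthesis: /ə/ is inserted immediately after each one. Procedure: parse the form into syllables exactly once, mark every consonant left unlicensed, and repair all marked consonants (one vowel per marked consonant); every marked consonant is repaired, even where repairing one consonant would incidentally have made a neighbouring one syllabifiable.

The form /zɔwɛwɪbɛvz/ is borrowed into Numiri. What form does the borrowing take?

zɔwɛwɪbɛvəzə

Syllabifying with onset maximization leaves /v/, /z/ stranded (only a nasal (/m/, /n/, or /ŋ/) is licensed in coda position; onsets are limited to one consonant).
Epenthesis after each stranded consonant: /v/ → /və/, /z/ → /zə/.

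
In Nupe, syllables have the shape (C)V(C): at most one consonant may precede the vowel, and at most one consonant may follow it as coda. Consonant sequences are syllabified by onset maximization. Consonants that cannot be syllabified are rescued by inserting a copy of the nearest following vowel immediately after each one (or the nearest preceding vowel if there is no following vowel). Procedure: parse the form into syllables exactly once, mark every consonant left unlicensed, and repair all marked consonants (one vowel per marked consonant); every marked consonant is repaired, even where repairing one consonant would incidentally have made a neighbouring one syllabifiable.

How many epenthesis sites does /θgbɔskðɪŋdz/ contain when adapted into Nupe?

5

The unsyllabifiable consonants are /θ/, /g/, /k/, /d/, /z/; each receives one epenthetic vowel.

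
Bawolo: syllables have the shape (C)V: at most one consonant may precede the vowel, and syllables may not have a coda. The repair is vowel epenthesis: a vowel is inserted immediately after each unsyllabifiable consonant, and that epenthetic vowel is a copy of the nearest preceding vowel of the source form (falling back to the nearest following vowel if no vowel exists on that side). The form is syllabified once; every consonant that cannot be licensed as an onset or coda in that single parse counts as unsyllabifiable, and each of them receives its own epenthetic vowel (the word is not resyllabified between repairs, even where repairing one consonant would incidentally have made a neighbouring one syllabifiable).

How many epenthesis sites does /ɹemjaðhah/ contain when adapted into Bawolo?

The unsyllabifiable consonants are /m/, /ð/, /h/; each receives one epenthetic vowel.

3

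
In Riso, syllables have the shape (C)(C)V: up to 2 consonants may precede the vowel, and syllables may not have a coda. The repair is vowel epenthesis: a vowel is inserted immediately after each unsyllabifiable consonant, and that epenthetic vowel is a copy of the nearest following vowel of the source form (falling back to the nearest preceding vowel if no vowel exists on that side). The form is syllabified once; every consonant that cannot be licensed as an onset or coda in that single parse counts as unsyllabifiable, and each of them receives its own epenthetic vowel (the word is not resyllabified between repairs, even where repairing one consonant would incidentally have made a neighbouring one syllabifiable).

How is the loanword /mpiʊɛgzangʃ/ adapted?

mpiʊɛgzanagaʃa

The consonants /n/, /g/, /ʃ/ cannot be parsed into a legal (C)(C)V syllable (no codas are permitted; onsets may contain at most 2 consonants).
Epenthesis after each stranded consonant: /n/ → /na/, /g/ → /ga/, /ʃ/ → /ʃa/.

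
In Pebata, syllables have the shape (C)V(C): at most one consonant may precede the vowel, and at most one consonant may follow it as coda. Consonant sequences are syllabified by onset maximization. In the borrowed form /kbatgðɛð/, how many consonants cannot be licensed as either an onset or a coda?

Under (C)V(C), the unsyllabifiable consonants are /k/, /g/ (at most one coda consonant is licensed; onsets are limited to one consonant).

2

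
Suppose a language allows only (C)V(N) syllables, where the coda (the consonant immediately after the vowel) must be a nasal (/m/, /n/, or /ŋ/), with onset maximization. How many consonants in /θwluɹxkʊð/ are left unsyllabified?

Under (C)V(N), the unsyllabifiable consonants are /θ/, /w/, /ɹ/, /x/, /ð/ (only a nasal (/m/, /n/, or /ŋ/) is licensed in coda position; onsets are limited to one consonant).

5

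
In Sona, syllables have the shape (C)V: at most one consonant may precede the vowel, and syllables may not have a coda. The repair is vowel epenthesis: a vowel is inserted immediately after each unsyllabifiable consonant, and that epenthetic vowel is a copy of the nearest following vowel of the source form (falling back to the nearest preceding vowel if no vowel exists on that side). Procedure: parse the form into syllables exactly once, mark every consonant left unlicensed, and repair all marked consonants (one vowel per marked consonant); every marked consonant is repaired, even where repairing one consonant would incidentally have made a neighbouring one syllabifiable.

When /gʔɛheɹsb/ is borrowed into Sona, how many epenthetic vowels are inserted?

4

The unsyllabifiable consonants are /g/, /ɹ/, /s/, /b/; each receives one epenthetic vowel.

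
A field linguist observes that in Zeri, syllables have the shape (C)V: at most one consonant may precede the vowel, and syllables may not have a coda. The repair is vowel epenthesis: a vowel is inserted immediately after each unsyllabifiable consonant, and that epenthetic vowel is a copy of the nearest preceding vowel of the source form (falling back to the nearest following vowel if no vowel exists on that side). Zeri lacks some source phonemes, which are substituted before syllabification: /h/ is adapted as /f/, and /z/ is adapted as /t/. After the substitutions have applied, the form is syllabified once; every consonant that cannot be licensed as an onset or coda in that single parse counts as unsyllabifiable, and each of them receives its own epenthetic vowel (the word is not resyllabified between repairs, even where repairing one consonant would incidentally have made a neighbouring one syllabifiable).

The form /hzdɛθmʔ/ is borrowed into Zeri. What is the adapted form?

fɛtɛdɛθɛmɛʔɛ

Substitution: /h/ → /f/, /z/ → /t/, giving /ftdɛθmʔ/.
Under (C)V, the unsyllabifiable consonants are /f/, /t/, /θ/, /m/, /ʔ/ (no codas are permitted; onsets are limited to one consonant).
Epenthesis after each stranded consonant: /f/ → /fɛ/, /t/ → /tɛ/, /θ/ → /θɛ/, /m/ → /mɛ/, /ʔ/ → /ʔɛ/.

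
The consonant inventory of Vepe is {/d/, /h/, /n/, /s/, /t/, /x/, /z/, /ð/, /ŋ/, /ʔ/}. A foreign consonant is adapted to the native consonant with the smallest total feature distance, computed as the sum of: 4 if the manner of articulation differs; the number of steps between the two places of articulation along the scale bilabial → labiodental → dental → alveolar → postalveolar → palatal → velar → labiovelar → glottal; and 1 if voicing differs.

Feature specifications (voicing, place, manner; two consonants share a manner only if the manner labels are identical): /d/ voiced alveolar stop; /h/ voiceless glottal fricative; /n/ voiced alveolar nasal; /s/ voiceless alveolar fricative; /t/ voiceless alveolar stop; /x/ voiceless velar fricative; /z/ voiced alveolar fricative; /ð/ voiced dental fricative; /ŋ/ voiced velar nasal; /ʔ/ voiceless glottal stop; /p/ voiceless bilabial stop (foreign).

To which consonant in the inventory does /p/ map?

t

/t/ is closest: same manner (stop), place distance 3 (bilabial→alveolar), same voicing; total 3. Next closest is /d/ at distance 4.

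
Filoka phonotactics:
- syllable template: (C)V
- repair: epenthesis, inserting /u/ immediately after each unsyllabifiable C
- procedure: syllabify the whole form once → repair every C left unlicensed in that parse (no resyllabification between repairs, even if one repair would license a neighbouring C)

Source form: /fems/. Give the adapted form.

femusu

The consonants /m/, /s/ cannot be parsed into a legal (C)V syllable (no codas are permitted; onsets are limited to one consonant).
Inserting the epenthetic vowel yields /m/ → /mu/, /s/ → /su/.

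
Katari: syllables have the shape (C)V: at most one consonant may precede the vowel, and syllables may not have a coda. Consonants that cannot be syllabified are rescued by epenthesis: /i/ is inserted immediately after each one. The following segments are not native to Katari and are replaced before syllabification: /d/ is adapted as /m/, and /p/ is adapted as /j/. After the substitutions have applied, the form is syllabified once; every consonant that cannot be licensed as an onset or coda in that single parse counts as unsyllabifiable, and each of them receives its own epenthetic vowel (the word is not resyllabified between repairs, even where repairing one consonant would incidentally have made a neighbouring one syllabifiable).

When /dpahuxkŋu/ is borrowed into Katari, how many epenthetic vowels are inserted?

3

After substitution the input is /mjahuxkŋu/.
The unsyllabifiable consonants are /m/, /x/, /k/; each receives one epenthetic vowel.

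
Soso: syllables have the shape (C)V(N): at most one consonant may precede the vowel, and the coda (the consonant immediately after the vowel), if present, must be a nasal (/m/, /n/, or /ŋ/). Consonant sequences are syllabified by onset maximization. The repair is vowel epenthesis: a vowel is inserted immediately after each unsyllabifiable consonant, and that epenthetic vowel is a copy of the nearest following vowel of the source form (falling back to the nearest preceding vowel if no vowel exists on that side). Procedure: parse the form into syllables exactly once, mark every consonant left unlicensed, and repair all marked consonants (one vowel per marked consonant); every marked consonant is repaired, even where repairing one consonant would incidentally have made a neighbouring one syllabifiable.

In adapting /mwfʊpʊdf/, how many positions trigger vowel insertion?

4

The unsyllabifiable consonants are /m/, /w/, /d/, /f/; each receives one epenthetic vowel.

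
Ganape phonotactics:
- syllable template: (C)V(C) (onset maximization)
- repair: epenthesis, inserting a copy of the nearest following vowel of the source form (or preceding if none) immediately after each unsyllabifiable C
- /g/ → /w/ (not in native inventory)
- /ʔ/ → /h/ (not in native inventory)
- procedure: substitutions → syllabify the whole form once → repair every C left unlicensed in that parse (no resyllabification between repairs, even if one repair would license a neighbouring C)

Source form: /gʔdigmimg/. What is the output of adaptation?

Substitution: /g/ → /w/, /ʔ/ → /h/, giving /whdiwmimw/.
Syllabifying with onset maximization leaves /w/, /h/, /w/ stranded (at most one coda consonant is licensed; onsets are limited to one consonant).
Inserting the epenthetic vowel yields /w/ → /wi/, /h/ → /hi/, /w/ → /wi/.

wihidiwmimwi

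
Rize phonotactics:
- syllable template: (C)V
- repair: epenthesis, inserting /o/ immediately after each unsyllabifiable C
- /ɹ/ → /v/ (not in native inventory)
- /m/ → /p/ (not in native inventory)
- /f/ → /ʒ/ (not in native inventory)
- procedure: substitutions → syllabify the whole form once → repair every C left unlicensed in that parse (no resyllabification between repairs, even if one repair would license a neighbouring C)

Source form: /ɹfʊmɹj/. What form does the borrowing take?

Substitution: /ɹ/ → /v/, /f/ → /ʒ/, /m/ → /p/, giving /vʒʊpvj/.
The consonants /v/, /p/, /v/, /j/ cannot be parsed into a legal (C)V syllable (no codas are permitted; onsets are limited to one consonant).
Each unlicensed consonant becomes the onset of a new syllable: /v/ → /vo/, /p/ → /po/, /v/ → /vo/, /j/ → /jo/.

voʒʊpovojo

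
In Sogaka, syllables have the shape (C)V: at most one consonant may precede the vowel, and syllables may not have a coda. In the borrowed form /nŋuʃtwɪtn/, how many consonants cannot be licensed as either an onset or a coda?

5

Syllabifying with onset maximization leaves /n/, /ʃ/, /t/, /t/, /n/ stranded (no codas are permitted; onsets are limited to one consonant).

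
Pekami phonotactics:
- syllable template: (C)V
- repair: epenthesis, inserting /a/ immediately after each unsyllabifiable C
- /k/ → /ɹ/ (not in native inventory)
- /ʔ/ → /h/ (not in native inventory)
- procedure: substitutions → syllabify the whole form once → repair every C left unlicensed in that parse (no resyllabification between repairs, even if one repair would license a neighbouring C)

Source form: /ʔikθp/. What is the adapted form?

Substitution: /ʔ/ → /h/, /k/ → /ɹ/, giving /hiɹθp/.
Under (C)V, the unsyllabifiable consonants are /ɹ/, /θ/, /p/ (no codas are permitted; onsets are limited to one consonant).
Epenthesis after each stranded consonant: /ɹ/ → /ɹa/, /θ/ → /θa/, /p/ → /pa/.

hiɹaθapa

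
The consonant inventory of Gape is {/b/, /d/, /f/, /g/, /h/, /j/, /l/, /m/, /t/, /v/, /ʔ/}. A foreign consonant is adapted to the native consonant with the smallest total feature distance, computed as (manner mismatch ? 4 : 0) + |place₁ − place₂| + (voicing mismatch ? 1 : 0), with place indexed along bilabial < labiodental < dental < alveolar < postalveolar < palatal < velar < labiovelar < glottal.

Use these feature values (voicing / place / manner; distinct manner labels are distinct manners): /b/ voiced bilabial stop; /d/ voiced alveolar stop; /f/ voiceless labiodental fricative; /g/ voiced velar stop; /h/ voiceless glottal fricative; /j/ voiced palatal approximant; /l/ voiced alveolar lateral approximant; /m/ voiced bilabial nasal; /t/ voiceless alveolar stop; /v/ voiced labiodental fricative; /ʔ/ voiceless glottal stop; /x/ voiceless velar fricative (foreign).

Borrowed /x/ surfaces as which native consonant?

/h/ is closest: same manner (fricative), place distance 2 (velar→glottal), same voicing; total 2. Next closest is /f/ at distance 5.

h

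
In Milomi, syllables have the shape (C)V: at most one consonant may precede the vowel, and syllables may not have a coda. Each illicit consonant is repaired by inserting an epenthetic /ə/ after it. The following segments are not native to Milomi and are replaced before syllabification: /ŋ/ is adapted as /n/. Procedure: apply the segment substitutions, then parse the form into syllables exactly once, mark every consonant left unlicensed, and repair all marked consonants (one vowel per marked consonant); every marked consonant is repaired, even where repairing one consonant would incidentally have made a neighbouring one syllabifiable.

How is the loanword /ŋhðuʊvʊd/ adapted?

nəhəðuʊvʊdə

Substitution: /ŋ/ → /n/, giving /nhðuʊvʊd/.
Syllabifying with onset maximization leaves /n/, /h/, /d/ stranded (no codas are permitted; onsets are limited to one consonant).
Each unlicensed consonant becomes the onset of a new syllable: /n/ → /nə/, /h/ → /hə/, /d/ → /də/.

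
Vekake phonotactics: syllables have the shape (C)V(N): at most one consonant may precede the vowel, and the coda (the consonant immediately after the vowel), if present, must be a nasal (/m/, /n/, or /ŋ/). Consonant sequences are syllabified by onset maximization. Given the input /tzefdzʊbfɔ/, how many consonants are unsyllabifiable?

4

Syllabifying with onset maximization leaves /t/, /f/, /d/, /b/ stranded (only a nasal (/m/, /n/, or /ŋ/) is licensed in coda position; onsets are limited to one consonant).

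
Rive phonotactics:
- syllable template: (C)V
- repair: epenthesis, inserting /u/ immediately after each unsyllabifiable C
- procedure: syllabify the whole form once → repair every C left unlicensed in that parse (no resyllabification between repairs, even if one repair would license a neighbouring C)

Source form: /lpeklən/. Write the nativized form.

The consonants /l/, /k/, /n/ cannot be parsed into a legal (C)V syllable (no codas are permitted; onsets are limited to one consonant).
Each unlicensed consonant becomes the onset of a new syllable: /l/ → /lu/, /k/ → /ku/, /n/ → /nu/.

lupekulənu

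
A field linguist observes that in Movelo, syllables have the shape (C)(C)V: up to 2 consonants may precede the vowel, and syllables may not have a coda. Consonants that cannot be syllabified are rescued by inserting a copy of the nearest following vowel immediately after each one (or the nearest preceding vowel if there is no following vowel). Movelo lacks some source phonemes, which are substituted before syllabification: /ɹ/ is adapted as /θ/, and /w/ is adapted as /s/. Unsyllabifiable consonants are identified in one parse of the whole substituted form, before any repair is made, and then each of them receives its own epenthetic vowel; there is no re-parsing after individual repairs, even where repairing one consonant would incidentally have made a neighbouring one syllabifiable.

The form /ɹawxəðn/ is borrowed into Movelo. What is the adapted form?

Substitution: /ɹ/ → /θ/, /w/ → /s/, giving /θasxəðn/.
Under (C)(C)V, the unsyllabifiable consonants are /ð/, /n/ (no codas are permitted; onsets may contain at most 2 consonants).
Epenthesis after each stranded consonant: /ð/ → /ðə/, /n/ → /nə/.

θasxəðənə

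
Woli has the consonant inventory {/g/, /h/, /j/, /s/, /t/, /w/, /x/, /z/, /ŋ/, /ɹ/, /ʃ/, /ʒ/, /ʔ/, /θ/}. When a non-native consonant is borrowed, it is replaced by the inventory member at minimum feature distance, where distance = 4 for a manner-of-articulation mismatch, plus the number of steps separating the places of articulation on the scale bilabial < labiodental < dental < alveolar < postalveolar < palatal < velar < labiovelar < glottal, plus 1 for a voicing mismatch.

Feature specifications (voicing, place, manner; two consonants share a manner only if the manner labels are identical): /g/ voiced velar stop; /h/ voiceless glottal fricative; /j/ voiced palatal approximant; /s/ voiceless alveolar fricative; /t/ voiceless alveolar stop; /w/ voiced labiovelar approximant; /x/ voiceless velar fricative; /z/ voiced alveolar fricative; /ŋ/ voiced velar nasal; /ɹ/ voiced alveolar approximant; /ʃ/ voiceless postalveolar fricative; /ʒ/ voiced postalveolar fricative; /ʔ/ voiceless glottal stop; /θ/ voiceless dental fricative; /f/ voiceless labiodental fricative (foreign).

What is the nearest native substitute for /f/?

/θ/ is closest: same manner (fricative), place distance 1 (labiodental→dental), same voicing; total 1. Next closest is /s/ at distance 2.

θ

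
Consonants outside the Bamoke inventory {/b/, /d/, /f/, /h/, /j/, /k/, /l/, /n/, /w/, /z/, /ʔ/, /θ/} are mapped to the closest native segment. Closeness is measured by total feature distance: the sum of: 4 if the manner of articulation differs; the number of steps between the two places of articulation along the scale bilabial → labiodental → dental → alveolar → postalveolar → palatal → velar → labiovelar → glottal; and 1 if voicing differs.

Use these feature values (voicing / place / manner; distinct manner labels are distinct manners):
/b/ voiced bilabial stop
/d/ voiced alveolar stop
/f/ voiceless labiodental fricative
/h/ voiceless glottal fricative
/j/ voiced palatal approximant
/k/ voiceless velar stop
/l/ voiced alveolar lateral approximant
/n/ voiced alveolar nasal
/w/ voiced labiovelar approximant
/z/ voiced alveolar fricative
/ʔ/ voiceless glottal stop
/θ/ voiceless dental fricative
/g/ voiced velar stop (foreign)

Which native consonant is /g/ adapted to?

/k/ is closest: same manner (stop), place distance 0 (velar→velar), voicing differs (+1); total 1. Next closest is /d/ at distance 3.

k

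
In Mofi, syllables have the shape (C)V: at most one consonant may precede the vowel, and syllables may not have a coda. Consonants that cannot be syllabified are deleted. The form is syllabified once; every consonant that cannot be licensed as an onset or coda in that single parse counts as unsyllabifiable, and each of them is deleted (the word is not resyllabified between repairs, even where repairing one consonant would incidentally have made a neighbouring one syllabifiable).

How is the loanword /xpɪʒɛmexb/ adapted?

The consonants /x/, /x/, /b/ cannot be parsed into a legal (C)V syllable (no codas are permitted; onsets are limited to one consonant).
Deleting the stranded consonants removes /x/, /x/, /b/.

pɪʒɛme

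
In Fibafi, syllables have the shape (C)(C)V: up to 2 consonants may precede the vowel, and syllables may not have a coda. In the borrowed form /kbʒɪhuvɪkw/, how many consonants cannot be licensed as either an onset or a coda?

The consonants /k/, /k/, /w/ cannot be parsed into a legal (C)(C)V syllable (no codas are permitted; onsets may contain at most 2 consonants).

3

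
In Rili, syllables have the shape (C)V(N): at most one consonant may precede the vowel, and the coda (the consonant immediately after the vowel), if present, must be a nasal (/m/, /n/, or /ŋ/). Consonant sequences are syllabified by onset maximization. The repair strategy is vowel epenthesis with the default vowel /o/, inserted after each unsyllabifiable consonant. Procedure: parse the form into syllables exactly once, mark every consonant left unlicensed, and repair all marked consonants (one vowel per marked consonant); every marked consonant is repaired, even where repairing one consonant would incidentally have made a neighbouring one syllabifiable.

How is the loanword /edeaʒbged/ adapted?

edeaʒobogedo

The consonants /ʒ/, /b/, /d/ cannot be parsed into a legal (C)V(N) syllable (only a nasal (/m/, /n/, or /ŋ/) is licensed in coda position; onsets are limited to one consonant).
Epenthesis after each stranded consonant: /ʒ/ → /ʒo/, /b/ → /bo/, /d/ → /do/.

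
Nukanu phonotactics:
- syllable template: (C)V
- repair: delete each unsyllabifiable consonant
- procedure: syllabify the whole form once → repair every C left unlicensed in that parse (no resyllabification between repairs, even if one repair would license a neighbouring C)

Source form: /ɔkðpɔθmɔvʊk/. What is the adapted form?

ɔpɔmɔvʊ

Syllabifying with onset maximization leaves /k/, /ð/, /θ/, /k/ stranded (no codas are permitted; onsets are limited to one consonant).
Deleting the stranded consonants removes /k/, /ð/, /θ/, /k/.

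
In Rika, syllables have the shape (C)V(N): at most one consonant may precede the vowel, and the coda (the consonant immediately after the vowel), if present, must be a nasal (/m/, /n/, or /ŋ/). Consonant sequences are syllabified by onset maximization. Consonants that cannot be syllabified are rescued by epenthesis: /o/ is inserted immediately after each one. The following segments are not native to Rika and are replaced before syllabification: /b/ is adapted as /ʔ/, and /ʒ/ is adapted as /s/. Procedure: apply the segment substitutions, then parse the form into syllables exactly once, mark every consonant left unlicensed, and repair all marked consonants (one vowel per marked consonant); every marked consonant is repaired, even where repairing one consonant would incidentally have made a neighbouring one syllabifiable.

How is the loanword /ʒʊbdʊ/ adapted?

sʊʔodʊ

Substitution: /ʒ/ → /s/, /b/ → /ʔ/, giving /sʊʔdʊ/.
The consonants /ʔ/ cannot be parsed into a legal (C)V(N) syllable (only a nasal (/m/, /n/, or /ŋ/) is licensed in coda position; onsets are limited to one consonant).
Each unlicensed consonant becomes the onset of a new syllable: /ʔ/ → /ʔo/.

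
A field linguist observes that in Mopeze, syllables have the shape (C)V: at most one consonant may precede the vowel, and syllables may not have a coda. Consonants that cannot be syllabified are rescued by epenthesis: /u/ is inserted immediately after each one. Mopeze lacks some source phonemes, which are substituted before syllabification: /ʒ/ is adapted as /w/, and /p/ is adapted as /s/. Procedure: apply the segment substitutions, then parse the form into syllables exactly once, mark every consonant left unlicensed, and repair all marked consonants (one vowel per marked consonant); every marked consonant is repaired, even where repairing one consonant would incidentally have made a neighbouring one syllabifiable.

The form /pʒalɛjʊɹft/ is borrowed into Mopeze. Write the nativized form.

suwalɛjʊɹufutu

Substitution: /p/ → /s/, /ʒ/ → /w/, giving /swalɛjʊɹft/.
Under (C)V, the unsyllabifiable consonants are /s/, /ɹ/, /f/, /t/ (no codas are permitted; onsets are limited to one consonant).
Each unlicensed consonant becomes the onset of a new syllable: /s/ → /su/, /ɹ/ → /ɹu/, /f/ → /fu/, /t/ → /tu/.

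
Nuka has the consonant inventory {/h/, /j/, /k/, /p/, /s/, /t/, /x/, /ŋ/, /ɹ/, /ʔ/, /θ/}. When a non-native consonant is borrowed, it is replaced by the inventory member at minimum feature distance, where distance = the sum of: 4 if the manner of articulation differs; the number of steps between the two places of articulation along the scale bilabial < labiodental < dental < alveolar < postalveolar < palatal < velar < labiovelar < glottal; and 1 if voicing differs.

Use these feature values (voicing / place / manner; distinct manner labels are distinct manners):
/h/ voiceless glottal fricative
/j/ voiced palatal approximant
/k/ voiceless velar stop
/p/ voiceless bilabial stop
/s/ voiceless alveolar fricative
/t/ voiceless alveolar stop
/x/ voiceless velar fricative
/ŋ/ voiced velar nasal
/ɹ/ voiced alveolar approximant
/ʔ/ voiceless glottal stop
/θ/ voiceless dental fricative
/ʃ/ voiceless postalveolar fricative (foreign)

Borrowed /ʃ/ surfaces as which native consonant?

/s/ is closest: same manner (fricative), place distance 1 (postalveolar→alveolar), same voicing; total 1. Next closest is /x/ at distance 2.

s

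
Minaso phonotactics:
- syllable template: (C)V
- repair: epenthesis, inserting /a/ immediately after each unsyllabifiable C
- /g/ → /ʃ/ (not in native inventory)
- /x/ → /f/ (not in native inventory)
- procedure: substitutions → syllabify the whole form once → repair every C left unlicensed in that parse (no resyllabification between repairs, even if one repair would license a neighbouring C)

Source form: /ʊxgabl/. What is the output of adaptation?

ʊfaʃabala

Substitution: /x/ → /f/, /g/ → /ʃ/, giving /ʊfʃabl/.
Under (C)V, the unsyllabifiable consonants are /f/, /b/, /l/ (no codas are permitted; onsets are limited to one consonant).
Epenthesis after each stranded consonant: /f/ → /fa/, /b/ → /ba/, /l/ → /la/.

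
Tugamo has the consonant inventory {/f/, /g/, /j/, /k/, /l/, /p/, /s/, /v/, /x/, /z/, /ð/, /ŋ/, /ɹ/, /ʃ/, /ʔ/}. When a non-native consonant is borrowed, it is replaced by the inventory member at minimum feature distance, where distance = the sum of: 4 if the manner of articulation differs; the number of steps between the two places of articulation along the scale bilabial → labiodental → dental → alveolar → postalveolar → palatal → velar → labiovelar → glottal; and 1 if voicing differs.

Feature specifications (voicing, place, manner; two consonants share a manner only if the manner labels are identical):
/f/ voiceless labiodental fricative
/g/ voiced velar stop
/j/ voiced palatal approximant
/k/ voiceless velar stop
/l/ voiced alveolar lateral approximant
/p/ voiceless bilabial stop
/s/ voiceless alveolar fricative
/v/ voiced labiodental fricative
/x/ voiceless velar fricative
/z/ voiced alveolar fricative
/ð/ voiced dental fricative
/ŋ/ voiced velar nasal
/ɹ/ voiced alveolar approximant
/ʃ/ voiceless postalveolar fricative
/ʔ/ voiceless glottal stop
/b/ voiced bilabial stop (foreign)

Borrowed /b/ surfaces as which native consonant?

p

/p/ is closest: same manner (stop), place distance 0 (bilabial→bilabial), voicing differs (+1); total 1. Next closest is /v/ at distance 5.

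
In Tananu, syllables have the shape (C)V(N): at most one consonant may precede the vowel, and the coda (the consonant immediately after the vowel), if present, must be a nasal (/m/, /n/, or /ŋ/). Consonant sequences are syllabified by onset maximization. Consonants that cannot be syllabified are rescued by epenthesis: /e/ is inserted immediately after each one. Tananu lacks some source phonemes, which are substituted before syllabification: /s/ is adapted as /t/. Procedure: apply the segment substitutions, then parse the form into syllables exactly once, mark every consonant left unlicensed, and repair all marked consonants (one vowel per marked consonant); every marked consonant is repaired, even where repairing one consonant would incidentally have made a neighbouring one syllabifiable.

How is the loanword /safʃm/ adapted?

tafeʃeme

Substitution: /s/ → /t/, giving /tafʃm/.
Under (C)V(N), the unsyllabifiable consonants are /f/, /ʃ/, /m/ (only a nasal (/m/, /n/, or /ŋ/) is licensed in coda position; onsets are limited to one consonant).
Inserting the epenthetic vowel yields /f/ → /fe/, /ʃ/ → /ʃe/, /m/ → /me/.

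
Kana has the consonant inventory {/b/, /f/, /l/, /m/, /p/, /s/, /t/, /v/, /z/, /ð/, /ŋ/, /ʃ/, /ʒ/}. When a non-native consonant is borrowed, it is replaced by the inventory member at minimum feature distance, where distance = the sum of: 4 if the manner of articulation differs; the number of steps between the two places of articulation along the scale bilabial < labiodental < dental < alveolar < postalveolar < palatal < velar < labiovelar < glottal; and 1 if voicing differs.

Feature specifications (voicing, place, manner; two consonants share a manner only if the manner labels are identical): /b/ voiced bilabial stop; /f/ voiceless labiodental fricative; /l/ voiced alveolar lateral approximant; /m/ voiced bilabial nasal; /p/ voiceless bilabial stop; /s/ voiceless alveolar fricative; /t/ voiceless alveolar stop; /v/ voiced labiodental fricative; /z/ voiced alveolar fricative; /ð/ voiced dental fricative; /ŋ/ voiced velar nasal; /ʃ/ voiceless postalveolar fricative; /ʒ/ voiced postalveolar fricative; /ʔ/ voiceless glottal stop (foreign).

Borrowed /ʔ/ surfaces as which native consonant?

t

/t/ is closest: same manner (stop), place distance 5 (glottal→alveolar), same voicing; total 5. Next closest is /ŋ/ at distance 7.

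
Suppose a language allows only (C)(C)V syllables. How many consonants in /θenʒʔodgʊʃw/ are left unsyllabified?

The consonants /n/, /ʃ/, /w/ cannot be parsed into a legal (C)(C)V syllable (no codas are permitted; onsets may contain at most 2 consonants).

3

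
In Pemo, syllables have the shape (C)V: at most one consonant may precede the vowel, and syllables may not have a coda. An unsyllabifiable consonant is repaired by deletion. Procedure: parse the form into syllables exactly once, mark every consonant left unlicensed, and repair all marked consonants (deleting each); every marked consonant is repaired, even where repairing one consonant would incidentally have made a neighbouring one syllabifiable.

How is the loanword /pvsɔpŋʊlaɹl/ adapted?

The consonants /p/, /v/, /p/, /ɹ/, /l/ cannot be parsed into a legal (C)V syllable (no codas are permitted; onsets are limited to one consonant).
Each unlicensed consonant is deleted: /p/, /v/, /p/, /ɹ/, /l/.

sɔŋʊla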